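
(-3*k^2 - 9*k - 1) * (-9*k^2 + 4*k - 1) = 27*k^4 + 69*k^3 - 24*k^2 + 5*k + 1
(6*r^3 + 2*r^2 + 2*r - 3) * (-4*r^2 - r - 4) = -24*r^5 - 14*r^4 - 34*r^3 + 2*r^2 - 5*r + 12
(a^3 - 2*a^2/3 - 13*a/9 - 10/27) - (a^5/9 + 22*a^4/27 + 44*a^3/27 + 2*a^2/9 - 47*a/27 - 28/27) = -a^5/9 - 22*a^4/27 - 17*a^3/27 - 8*a^2/9 + 8*a/27 + 2/3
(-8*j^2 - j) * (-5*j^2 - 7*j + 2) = 40*j^4 + 61*j^3 - 9*j^2 - 2*j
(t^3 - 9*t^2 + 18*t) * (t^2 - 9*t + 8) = t^5 - 18*t^4 + 107*t^3 - 234*t^2 + 144*t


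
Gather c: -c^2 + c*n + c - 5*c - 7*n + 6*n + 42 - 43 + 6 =-c^2 + c*(n - 4) - n + 5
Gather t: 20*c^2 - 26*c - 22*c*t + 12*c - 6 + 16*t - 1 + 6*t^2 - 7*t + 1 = 20*c^2 - 14*c + 6*t^2 + t*(9 - 22*c) - 6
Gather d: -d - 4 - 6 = -d - 10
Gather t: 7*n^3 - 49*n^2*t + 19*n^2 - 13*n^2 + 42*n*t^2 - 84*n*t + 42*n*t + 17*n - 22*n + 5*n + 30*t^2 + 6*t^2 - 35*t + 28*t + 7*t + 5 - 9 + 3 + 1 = 7*n^3 + 6*n^2 + t^2*(42*n + 36) + t*(-49*n^2 - 42*n)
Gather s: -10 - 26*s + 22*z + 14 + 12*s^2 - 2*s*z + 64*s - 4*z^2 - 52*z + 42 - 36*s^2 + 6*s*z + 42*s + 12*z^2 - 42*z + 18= -24*s^2 + s*(4*z + 80) + 8*z^2 - 72*z + 64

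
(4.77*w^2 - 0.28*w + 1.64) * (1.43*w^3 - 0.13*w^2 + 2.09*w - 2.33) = 6.8211*w^5 - 1.0205*w^4 + 12.3509*w^3 - 11.9125*w^2 + 4.08*w - 3.8212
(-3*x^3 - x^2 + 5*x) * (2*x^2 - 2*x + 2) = -6*x^5 + 4*x^4 + 6*x^3 - 12*x^2 + 10*x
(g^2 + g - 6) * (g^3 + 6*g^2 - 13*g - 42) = g^5 + 7*g^4 - 13*g^3 - 91*g^2 + 36*g + 252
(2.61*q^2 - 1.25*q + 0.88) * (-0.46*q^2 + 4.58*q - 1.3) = -1.2006*q^4 + 12.5288*q^3 - 9.5228*q^2 + 5.6554*q - 1.144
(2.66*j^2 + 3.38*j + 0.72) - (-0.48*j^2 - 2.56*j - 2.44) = 3.14*j^2 + 5.94*j + 3.16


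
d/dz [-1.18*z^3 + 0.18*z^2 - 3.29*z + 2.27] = -3.54*z^2 + 0.36*z - 3.29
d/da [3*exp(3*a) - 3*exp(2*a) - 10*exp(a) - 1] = (9*exp(2*a) - 6*exp(a) - 10)*exp(a)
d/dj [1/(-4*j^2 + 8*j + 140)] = (j - 1)/(2*(-j^2 + 2*j + 35)^2)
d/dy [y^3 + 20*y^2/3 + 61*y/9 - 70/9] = 3*y^2 + 40*y/3 + 61/9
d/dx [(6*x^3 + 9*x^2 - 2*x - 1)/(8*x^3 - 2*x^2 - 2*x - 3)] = 2*(-42*x^4 + 4*x^3 - 26*x^2 - 29*x + 2)/(64*x^6 - 32*x^5 - 28*x^4 - 40*x^3 + 16*x^2 + 12*x + 9)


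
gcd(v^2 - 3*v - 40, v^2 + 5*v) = v + 5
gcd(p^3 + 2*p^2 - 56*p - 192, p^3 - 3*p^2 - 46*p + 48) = p^2 - 2*p - 48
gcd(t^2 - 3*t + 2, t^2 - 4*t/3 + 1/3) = t - 1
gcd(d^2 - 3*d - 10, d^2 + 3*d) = 1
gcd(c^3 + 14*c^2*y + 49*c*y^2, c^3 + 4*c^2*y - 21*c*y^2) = c^2 + 7*c*y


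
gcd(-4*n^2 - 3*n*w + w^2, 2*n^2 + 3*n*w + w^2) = n + w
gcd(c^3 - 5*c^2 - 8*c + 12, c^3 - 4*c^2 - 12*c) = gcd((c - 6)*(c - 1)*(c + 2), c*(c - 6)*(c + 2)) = c^2 - 4*c - 12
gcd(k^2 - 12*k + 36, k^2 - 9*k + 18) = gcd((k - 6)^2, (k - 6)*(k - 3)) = k - 6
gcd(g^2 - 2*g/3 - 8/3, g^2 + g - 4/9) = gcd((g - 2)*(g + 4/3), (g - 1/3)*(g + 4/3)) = g + 4/3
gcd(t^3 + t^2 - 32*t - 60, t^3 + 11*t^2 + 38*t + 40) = t^2 + 7*t + 10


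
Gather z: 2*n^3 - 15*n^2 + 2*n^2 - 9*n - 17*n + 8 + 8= 2*n^3 - 13*n^2 - 26*n + 16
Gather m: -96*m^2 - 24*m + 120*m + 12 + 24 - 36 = -96*m^2 + 96*m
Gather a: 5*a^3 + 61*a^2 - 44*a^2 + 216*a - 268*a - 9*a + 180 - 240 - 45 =5*a^3 + 17*a^2 - 61*a - 105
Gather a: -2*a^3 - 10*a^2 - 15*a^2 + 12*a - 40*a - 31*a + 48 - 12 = -2*a^3 - 25*a^2 - 59*a + 36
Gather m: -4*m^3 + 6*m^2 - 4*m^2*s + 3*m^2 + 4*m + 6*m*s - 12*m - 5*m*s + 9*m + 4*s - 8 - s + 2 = -4*m^3 + m^2*(9 - 4*s) + m*(s + 1) + 3*s - 6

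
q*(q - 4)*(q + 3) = q^3 - q^2 - 12*q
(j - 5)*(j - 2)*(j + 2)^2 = j^4 - 3*j^3 - 14*j^2 + 12*j + 40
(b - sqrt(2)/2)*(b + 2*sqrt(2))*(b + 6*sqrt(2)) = b^3 + 15*sqrt(2)*b^2/2 + 16*b - 12*sqrt(2)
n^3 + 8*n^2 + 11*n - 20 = (n - 1)*(n + 4)*(n + 5)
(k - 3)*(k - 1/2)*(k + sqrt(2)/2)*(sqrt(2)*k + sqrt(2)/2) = sqrt(2)*k^4 - 3*sqrt(2)*k^3 + k^3 - 3*k^2 - sqrt(2)*k^2/4 - k/4 + 3*sqrt(2)*k/4 + 3/4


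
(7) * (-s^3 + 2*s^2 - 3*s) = -7*s^3 + 14*s^2 - 21*s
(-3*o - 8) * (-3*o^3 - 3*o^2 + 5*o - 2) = 9*o^4 + 33*o^3 + 9*o^2 - 34*o + 16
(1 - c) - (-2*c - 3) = c + 4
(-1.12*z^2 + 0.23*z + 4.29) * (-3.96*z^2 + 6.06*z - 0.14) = 4.4352*z^4 - 7.698*z^3 - 15.4378*z^2 + 25.9652*z - 0.6006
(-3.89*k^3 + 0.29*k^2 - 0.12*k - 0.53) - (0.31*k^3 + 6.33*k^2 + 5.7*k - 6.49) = -4.2*k^3 - 6.04*k^2 - 5.82*k + 5.96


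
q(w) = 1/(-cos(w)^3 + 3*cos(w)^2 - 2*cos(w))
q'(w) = (-3*sin(w)*cos(w)^2 + 6*sin(w)*cos(w) - 2*sin(w))/(-cos(w)^3 + 3*cos(w)^2 - 2*cos(w))^2 = (-3*sin(w) - 2*sin(w)/cos(w)^2 + 6*tan(w))/((cos(w) - 2)^2*(cos(w) - 1)^2)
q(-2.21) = 0.40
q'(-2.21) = 0.87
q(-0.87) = -3.22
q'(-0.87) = -4.93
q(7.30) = -2.72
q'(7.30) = 2.05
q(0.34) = -17.53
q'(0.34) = 101.43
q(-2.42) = 0.28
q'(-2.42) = 0.41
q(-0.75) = -4.02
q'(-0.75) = -8.62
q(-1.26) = -2.78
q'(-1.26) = 3.28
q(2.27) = 0.36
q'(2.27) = -0.70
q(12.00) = -6.56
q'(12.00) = -21.43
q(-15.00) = 0.27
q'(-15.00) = 0.40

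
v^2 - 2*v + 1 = (v - 1)^2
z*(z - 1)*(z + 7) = z^3 + 6*z^2 - 7*z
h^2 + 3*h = h*(h + 3)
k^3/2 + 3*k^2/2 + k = k*(k/2 + 1/2)*(k + 2)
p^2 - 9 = (p - 3)*(p + 3)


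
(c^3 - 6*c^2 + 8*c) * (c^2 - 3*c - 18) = c^5 - 9*c^4 + 8*c^3 + 84*c^2 - 144*c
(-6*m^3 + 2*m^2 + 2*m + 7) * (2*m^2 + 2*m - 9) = -12*m^5 - 8*m^4 + 62*m^3 - 4*m - 63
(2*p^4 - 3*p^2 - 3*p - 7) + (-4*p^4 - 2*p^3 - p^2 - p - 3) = -2*p^4 - 2*p^3 - 4*p^2 - 4*p - 10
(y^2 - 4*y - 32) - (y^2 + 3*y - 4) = -7*y - 28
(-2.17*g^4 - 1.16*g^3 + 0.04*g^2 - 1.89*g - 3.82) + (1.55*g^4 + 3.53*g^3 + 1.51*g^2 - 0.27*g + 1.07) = -0.62*g^4 + 2.37*g^3 + 1.55*g^2 - 2.16*g - 2.75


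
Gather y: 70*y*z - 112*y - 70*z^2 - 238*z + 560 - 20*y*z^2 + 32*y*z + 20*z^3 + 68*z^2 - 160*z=y*(-20*z^2 + 102*z - 112) + 20*z^3 - 2*z^2 - 398*z + 560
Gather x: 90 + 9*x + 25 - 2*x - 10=7*x + 105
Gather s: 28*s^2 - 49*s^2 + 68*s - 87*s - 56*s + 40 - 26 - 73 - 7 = -21*s^2 - 75*s - 66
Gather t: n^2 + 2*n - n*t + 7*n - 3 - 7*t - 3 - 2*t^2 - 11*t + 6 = n^2 + 9*n - 2*t^2 + t*(-n - 18)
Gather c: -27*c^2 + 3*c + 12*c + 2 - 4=-27*c^2 + 15*c - 2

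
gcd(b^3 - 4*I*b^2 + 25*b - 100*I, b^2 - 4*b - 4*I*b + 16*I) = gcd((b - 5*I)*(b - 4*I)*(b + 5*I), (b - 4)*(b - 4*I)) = b - 4*I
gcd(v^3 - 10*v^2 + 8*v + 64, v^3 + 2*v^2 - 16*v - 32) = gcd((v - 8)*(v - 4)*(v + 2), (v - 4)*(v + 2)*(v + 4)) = v^2 - 2*v - 8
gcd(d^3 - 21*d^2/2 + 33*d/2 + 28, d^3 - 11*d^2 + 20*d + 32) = d^2 - 7*d - 8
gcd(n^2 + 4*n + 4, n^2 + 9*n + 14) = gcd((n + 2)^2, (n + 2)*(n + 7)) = n + 2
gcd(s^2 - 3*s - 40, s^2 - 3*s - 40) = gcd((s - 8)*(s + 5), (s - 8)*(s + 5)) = s^2 - 3*s - 40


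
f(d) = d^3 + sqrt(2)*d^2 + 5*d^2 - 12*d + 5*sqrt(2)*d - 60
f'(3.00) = 60.56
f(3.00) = 9.94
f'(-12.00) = 273.13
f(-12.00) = -805.21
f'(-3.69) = -11.42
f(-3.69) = -4.72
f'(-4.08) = -7.33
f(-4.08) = -1.03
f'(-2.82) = -17.25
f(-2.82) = -17.52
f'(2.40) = 43.14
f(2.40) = -21.06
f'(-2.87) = -17.04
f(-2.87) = -16.66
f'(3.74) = 85.01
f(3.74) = 63.60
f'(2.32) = 40.98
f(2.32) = -24.42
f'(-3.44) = -13.56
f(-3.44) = -7.85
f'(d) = 3*d^2 + 2*sqrt(2)*d + 10*d - 12 + 5*sqrt(2)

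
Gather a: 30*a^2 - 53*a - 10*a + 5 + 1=30*a^2 - 63*a + 6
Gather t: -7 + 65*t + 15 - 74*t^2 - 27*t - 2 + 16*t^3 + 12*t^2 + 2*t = 16*t^3 - 62*t^2 + 40*t + 6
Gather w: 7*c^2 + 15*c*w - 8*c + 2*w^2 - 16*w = 7*c^2 - 8*c + 2*w^2 + w*(15*c - 16)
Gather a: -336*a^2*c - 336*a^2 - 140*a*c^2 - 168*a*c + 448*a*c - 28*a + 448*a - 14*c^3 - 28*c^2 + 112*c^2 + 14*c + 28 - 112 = a^2*(-336*c - 336) + a*(-140*c^2 + 280*c + 420) - 14*c^3 + 84*c^2 + 14*c - 84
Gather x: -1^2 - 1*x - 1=-x - 2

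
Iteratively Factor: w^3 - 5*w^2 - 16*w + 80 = (w - 4)*(w^2 - w - 20) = (w - 4)*(w + 4)*(w - 5)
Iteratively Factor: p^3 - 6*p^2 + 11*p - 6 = (p - 3)*(p^2 - 3*p + 2) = (p - 3)*(p - 1)*(p - 2)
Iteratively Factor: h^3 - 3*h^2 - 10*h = (h + 2)*(h^2 - 5*h) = h*(h + 2)*(h - 5)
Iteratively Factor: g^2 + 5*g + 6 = (g + 3)*(g + 2)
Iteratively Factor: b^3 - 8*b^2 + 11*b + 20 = (b + 1)*(b^2 - 9*b + 20) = (b - 5)*(b + 1)*(b - 4)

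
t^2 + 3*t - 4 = (t - 1)*(t + 4)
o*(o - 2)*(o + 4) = o^3 + 2*o^2 - 8*o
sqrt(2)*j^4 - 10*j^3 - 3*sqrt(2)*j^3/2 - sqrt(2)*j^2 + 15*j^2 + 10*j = j*(j - 2)*(j - 5*sqrt(2))*(sqrt(2)*j + sqrt(2)/2)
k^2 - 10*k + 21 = (k - 7)*(k - 3)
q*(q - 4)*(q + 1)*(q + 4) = q^4 + q^3 - 16*q^2 - 16*q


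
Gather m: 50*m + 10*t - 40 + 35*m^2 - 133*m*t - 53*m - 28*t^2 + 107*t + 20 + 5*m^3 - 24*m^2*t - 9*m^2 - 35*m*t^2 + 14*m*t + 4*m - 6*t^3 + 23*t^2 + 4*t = 5*m^3 + m^2*(26 - 24*t) + m*(-35*t^2 - 119*t + 1) - 6*t^3 - 5*t^2 + 121*t - 20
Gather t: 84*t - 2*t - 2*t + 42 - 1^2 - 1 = 80*t + 40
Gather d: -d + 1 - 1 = -d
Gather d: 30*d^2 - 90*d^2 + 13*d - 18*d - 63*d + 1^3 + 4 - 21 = -60*d^2 - 68*d - 16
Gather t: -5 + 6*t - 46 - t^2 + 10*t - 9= -t^2 + 16*t - 60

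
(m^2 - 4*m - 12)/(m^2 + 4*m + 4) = (m - 6)/(m + 2)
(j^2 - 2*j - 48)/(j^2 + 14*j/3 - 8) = 3*(j - 8)/(3*j - 4)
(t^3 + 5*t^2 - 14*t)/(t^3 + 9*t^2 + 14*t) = (t - 2)/(t + 2)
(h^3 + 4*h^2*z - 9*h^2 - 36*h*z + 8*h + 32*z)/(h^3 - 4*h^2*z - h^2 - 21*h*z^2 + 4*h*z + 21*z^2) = (-h^2 - 4*h*z + 8*h + 32*z)/(-h^2 + 4*h*z + 21*z^2)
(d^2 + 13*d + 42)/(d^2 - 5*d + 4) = (d^2 + 13*d + 42)/(d^2 - 5*d + 4)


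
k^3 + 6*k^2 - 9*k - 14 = (k - 2)*(k + 1)*(k + 7)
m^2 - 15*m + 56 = (m - 8)*(m - 7)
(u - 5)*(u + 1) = u^2 - 4*u - 5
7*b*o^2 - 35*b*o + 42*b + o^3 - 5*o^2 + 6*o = (7*b + o)*(o - 3)*(o - 2)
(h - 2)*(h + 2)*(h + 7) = h^3 + 7*h^2 - 4*h - 28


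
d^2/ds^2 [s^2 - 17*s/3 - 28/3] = 2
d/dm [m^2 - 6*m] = 2*m - 6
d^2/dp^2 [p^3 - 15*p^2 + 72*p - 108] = 6*p - 30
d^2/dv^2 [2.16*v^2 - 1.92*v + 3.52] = 4.32000000000000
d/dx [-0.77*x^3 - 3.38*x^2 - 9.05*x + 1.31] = -2.31*x^2 - 6.76*x - 9.05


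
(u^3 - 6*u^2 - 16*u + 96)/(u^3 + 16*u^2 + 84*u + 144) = (u^2 - 10*u + 24)/(u^2 + 12*u + 36)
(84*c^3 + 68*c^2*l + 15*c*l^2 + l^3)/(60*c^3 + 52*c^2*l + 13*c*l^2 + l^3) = (7*c + l)/(5*c + l)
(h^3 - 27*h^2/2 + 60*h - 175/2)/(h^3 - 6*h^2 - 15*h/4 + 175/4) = 2*(h - 5)/(2*h + 5)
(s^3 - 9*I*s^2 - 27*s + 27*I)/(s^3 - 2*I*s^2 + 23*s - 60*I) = (s^2 - 6*I*s - 9)/(s^2 + I*s + 20)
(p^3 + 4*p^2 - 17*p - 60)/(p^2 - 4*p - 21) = (p^2 + p - 20)/(p - 7)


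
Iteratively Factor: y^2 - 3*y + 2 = (y - 2)*(y - 1)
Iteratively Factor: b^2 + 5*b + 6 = (b + 2)*(b + 3)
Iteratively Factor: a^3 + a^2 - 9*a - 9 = (a - 3)*(a^2 + 4*a + 3) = (a - 3)*(a + 1)*(a + 3)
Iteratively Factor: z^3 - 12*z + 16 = (z - 2)*(z^2 + 2*z - 8) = (z - 2)*(z + 4)*(z - 2)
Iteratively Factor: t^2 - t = (t - 1)*(t)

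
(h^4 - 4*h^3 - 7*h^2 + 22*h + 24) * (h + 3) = h^5 - h^4 - 19*h^3 + h^2 + 90*h + 72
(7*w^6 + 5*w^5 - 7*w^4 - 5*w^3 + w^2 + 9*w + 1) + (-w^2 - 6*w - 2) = 7*w^6 + 5*w^5 - 7*w^4 - 5*w^3 + 3*w - 1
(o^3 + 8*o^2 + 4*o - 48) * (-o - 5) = -o^4 - 13*o^3 - 44*o^2 + 28*o + 240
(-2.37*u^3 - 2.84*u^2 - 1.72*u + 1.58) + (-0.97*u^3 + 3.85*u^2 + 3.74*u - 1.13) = -3.34*u^3 + 1.01*u^2 + 2.02*u + 0.45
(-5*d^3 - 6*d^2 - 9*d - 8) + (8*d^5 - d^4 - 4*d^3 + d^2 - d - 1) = 8*d^5 - d^4 - 9*d^3 - 5*d^2 - 10*d - 9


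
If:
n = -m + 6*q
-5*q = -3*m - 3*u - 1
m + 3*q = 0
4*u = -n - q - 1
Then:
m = -3/86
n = 9/86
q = 1/86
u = -12/43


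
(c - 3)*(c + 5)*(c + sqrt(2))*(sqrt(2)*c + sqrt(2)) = sqrt(2)*c^4 + 2*c^3 + 3*sqrt(2)*c^3 - 13*sqrt(2)*c^2 + 6*c^2 - 26*c - 15*sqrt(2)*c - 30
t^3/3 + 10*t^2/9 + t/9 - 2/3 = (t/3 + 1)*(t - 2/3)*(t + 1)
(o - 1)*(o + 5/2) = o^2 + 3*o/2 - 5/2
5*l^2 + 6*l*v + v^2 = (l + v)*(5*l + v)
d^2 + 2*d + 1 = (d + 1)^2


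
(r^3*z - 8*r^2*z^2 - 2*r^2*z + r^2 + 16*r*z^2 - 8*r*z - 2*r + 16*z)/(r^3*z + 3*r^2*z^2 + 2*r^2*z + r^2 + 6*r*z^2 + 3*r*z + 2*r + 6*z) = (r^2 - 8*r*z - 2*r + 16*z)/(r^2 + 3*r*z + 2*r + 6*z)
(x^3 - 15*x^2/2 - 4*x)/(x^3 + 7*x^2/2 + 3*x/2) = (x - 8)/(x + 3)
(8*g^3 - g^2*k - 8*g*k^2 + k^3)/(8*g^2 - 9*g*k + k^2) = g + k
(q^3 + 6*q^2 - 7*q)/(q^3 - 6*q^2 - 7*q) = (-q^2 - 6*q + 7)/(-q^2 + 6*q + 7)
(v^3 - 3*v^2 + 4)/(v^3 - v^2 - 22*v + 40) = (v^2 - v - 2)/(v^2 + v - 20)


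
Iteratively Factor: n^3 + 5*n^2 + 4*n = (n + 1)*(n^2 + 4*n) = n*(n + 1)*(n + 4)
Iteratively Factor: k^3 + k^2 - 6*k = (k - 2)*(k^2 + 3*k) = (k - 2)*(k + 3)*(k)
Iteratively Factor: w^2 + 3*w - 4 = (w + 4)*(w - 1)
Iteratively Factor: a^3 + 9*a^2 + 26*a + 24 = (a + 3)*(a^2 + 6*a + 8) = (a + 2)*(a + 3)*(a + 4)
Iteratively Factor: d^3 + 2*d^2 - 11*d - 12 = (d + 4)*(d^2 - 2*d - 3) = (d + 1)*(d + 4)*(d - 3)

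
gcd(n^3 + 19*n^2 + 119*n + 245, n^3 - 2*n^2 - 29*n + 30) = n + 5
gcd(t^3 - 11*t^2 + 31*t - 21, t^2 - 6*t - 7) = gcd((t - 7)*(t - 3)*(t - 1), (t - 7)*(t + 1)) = t - 7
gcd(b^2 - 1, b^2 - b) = b - 1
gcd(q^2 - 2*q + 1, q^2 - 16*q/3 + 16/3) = 1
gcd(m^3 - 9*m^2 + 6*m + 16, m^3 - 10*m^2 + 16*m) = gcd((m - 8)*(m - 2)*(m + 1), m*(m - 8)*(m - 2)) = m^2 - 10*m + 16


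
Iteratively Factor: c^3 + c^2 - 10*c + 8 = (c + 4)*(c^2 - 3*c + 2) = (c - 1)*(c + 4)*(c - 2)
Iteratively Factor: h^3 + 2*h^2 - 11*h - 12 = (h - 3)*(h^2 + 5*h + 4) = (h - 3)*(h + 4)*(h + 1)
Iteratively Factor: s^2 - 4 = (s - 2)*(s + 2)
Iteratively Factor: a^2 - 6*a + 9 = (a - 3)*(a - 3)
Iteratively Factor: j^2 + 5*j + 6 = (j + 2)*(j + 3)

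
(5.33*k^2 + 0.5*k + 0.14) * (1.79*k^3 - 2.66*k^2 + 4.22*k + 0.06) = 9.5407*k^5 - 13.2828*k^4 + 21.4132*k^3 + 2.0574*k^2 + 0.6208*k + 0.0084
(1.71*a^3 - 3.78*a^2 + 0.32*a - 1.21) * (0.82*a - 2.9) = 1.4022*a^4 - 8.0586*a^3 + 11.2244*a^2 - 1.9202*a + 3.509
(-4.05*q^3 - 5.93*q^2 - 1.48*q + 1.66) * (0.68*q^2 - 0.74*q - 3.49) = -2.754*q^5 - 1.0354*q^4 + 17.5163*q^3 + 22.9197*q^2 + 3.9368*q - 5.7934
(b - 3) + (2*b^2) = 2*b^2 + b - 3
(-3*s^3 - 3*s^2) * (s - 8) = -3*s^4 + 21*s^3 + 24*s^2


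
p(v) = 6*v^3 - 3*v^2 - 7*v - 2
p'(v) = 18*v^2 - 6*v - 7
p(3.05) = 118.98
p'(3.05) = 142.14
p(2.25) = 35.41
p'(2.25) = 70.62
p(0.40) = -4.90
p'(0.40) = -6.52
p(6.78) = 1682.63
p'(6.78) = 779.75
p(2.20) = 31.97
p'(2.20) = 66.92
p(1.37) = -1.79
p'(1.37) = 18.56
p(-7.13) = -2279.40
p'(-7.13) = 950.84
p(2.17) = 29.99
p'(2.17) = 64.74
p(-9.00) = -4556.00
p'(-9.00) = 1505.00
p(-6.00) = -1364.00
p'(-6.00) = 677.00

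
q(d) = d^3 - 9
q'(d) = 3*d^2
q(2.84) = 13.91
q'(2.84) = 24.20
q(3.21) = 24.08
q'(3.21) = 30.91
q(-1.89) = -15.75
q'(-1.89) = 10.72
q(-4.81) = -120.28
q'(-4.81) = 69.41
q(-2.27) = -20.70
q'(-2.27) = 15.46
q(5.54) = 161.03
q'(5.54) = 92.07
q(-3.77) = -62.58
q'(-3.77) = 42.64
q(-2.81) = -31.19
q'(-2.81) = 23.69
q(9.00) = 720.00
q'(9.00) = 243.00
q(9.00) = 720.00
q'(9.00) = 243.00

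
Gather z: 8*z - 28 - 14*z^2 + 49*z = -14*z^2 + 57*z - 28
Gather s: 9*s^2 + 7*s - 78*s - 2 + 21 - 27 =9*s^2 - 71*s - 8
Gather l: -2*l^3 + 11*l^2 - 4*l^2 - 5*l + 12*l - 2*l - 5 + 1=-2*l^3 + 7*l^2 + 5*l - 4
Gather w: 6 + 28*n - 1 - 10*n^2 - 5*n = -10*n^2 + 23*n + 5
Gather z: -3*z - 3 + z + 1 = -2*z - 2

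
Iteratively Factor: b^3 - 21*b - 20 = (b - 5)*(b^2 + 5*b + 4) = (b - 5)*(b + 4)*(b + 1)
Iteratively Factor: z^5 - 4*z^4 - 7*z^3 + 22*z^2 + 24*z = (z - 3)*(z^4 - z^3 - 10*z^2 - 8*z) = (z - 3)*(z + 1)*(z^3 - 2*z^2 - 8*z) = (z - 3)*(z + 1)*(z + 2)*(z^2 - 4*z) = z*(z - 3)*(z + 1)*(z + 2)*(z - 4)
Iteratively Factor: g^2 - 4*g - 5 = (g + 1)*(g - 5)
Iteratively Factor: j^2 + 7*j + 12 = (j + 3)*(j + 4)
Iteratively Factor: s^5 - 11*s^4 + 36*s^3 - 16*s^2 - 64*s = (s + 1)*(s^4 - 12*s^3 + 48*s^2 - 64*s) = (s - 4)*(s + 1)*(s^3 - 8*s^2 + 16*s) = (s - 4)^2*(s + 1)*(s^2 - 4*s) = s*(s - 4)^2*(s + 1)*(s - 4)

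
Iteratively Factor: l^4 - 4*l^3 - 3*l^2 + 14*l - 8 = (l - 1)*(l^3 - 3*l^2 - 6*l + 8) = (l - 1)*(l + 2)*(l^2 - 5*l + 4) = (l - 4)*(l - 1)*(l + 2)*(l - 1)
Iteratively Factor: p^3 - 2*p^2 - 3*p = (p + 1)*(p^2 - 3*p) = p*(p + 1)*(p - 3)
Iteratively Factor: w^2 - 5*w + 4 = (w - 4)*(w - 1)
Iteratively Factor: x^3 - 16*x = (x - 4)*(x^2 + 4*x) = (x - 4)*(x + 4)*(x)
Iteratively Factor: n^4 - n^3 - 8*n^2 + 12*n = (n - 2)*(n^3 + n^2 - 6*n) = (n - 2)^2*(n^2 + 3*n) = n*(n - 2)^2*(n + 3)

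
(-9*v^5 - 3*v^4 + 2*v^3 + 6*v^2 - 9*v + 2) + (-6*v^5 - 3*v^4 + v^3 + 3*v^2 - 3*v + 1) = -15*v^5 - 6*v^4 + 3*v^3 + 9*v^2 - 12*v + 3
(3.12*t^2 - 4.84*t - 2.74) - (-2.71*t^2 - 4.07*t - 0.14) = 5.83*t^2 - 0.77*t - 2.6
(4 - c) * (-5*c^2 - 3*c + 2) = 5*c^3 - 17*c^2 - 14*c + 8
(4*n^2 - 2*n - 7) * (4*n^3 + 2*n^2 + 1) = 16*n^5 - 32*n^3 - 10*n^2 - 2*n - 7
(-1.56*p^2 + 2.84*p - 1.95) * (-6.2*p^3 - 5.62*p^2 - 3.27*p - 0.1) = 9.672*p^5 - 8.8408*p^4 + 1.2304*p^3 + 1.8282*p^2 + 6.0925*p + 0.195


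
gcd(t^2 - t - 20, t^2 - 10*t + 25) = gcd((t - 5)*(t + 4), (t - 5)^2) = t - 5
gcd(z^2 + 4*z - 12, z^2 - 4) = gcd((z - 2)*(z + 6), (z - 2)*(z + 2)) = z - 2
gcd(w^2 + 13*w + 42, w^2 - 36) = w + 6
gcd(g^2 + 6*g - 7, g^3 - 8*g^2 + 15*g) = 1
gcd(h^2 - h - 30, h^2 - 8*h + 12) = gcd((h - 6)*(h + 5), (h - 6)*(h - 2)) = h - 6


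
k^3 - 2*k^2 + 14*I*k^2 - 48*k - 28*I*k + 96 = (k - 2)*(k + 6*I)*(k + 8*I)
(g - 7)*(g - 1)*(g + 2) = g^3 - 6*g^2 - 9*g + 14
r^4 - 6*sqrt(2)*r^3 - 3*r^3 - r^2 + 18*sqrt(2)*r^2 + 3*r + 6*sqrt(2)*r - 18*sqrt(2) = (r - 3)*(r - 1)*(r + 1)*(r - 6*sqrt(2))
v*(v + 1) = v^2 + v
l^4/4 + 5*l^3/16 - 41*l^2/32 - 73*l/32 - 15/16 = (l/4 + 1/2)*(l - 5/2)*(l + 3/4)*(l + 1)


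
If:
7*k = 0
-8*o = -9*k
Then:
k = 0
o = 0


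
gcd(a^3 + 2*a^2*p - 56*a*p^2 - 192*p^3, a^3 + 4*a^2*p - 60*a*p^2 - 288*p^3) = -a^2 + 2*a*p + 48*p^2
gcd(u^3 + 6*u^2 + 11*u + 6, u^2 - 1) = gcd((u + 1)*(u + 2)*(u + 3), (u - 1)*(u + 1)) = u + 1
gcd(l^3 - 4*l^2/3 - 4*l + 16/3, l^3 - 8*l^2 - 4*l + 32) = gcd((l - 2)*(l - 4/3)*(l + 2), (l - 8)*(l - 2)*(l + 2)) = l^2 - 4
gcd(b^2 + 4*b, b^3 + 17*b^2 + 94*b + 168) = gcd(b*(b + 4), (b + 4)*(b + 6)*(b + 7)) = b + 4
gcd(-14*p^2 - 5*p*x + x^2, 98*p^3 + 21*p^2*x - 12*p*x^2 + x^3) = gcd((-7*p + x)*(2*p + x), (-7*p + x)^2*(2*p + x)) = -14*p^2 - 5*p*x + x^2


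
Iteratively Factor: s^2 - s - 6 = (s - 3)*(s + 2)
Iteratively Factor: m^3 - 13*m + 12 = (m - 3)*(m^2 + 3*m - 4) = (m - 3)*(m + 4)*(m - 1)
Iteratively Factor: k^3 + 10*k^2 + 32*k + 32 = (k + 2)*(k^2 + 8*k + 16) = (k + 2)*(k + 4)*(k + 4)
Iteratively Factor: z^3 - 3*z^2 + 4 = (z - 2)*(z^2 - z - 2) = (z - 2)*(z + 1)*(z - 2)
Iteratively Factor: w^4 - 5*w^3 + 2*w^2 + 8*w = (w)*(w^3 - 5*w^2 + 2*w + 8) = w*(w - 4)*(w^2 - w - 2) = w*(w - 4)*(w - 2)*(w + 1)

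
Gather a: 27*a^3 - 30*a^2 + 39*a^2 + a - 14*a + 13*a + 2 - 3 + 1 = 27*a^3 + 9*a^2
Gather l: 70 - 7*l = 70 - 7*l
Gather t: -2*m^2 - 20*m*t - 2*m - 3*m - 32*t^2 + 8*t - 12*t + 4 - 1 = -2*m^2 - 5*m - 32*t^2 + t*(-20*m - 4) + 3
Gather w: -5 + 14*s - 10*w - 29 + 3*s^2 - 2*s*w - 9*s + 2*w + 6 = 3*s^2 + 5*s + w*(-2*s - 8) - 28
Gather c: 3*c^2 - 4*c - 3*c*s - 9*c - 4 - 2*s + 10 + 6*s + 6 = 3*c^2 + c*(-3*s - 13) + 4*s + 12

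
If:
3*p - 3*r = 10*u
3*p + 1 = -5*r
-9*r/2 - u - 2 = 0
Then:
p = 58/111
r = -19/37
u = 23/74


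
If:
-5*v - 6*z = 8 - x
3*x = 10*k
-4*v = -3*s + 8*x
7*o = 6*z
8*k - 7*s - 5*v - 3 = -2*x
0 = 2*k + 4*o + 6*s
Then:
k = 150/1067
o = -633/1067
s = 372/1067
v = -721/1067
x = 500/1067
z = -1477/2134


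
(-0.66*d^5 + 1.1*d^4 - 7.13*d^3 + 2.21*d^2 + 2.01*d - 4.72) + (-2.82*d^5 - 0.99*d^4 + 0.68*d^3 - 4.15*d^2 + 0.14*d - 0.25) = -3.48*d^5 + 0.11*d^4 - 6.45*d^3 - 1.94*d^2 + 2.15*d - 4.97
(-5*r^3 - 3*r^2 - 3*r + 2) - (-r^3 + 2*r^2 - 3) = -4*r^3 - 5*r^2 - 3*r + 5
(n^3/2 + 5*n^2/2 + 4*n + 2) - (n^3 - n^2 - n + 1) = -n^3/2 + 7*n^2/2 + 5*n + 1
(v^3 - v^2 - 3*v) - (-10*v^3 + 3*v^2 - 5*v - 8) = 11*v^3 - 4*v^2 + 2*v + 8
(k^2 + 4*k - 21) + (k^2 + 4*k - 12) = 2*k^2 + 8*k - 33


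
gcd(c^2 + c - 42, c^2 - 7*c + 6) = c - 6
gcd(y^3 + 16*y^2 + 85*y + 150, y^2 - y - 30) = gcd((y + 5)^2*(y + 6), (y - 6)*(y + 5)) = y + 5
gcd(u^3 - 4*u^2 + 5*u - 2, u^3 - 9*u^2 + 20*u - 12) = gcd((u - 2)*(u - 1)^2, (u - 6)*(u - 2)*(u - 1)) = u^2 - 3*u + 2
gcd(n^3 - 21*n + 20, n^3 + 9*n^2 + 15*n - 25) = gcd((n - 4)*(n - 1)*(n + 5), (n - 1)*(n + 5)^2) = n^2 + 4*n - 5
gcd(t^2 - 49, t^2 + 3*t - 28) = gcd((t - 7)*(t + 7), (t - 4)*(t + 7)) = t + 7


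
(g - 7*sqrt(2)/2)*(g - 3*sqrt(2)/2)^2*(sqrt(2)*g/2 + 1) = sqrt(2)*g^4/2 - 11*g^3/2 + 25*sqrt(2)*g^2/4 + 39*g/4 - 63*sqrt(2)/4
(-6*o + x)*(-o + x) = 6*o^2 - 7*o*x + x^2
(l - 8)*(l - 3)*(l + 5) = l^3 - 6*l^2 - 31*l + 120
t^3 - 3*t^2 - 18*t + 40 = (t - 5)*(t - 2)*(t + 4)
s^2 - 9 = (s - 3)*(s + 3)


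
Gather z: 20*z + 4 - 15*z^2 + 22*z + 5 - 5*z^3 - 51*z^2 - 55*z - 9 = -5*z^3 - 66*z^2 - 13*z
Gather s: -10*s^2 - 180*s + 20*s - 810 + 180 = -10*s^2 - 160*s - 630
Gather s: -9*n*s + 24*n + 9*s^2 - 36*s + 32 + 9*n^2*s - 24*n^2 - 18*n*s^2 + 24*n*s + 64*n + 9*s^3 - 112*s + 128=-24*n^2 + 88*n + 9*s^3 + s^2*(9 - 18*n) + s*(9*n^2 + 15*n - 148) + 160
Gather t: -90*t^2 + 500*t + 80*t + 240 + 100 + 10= -90*t^2 + 580*t + 350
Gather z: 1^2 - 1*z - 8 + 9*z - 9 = 8*z - 16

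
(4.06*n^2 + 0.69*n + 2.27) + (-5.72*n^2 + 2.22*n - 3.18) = -1.66*n^2 + 2.91*n - 0.91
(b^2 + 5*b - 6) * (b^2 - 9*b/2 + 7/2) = b^4 + b^3/2 - 25*b^2 + 89*b/2 - 21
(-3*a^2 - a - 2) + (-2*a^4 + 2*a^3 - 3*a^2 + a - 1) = -2*a^4 + 2*a^3 - 6*a^2 - 3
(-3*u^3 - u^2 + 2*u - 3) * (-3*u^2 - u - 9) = 9*u^5 + 6*u^4 + 22*u^3 + 16*u^2 - 15*u + 27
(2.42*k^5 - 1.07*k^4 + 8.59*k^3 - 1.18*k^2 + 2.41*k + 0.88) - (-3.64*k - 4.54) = 2.42*k^5 - 1.07*k^4 + 8.59*k^3 - 1.18*k^2 + 6.05*k + 5.42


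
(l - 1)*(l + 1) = l^2 - 1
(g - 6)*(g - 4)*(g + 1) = g^3 - 9*g^2 + 14*g + 24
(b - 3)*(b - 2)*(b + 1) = b^3 - 4*b^2 + b + 6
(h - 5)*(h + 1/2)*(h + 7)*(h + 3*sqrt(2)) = h^4 + 5*h^3/2 + 3*sqrt(2)*h^3 - 34*h^2 + 15*sqrt(2)*h^2/2 - 102*sqrt(2)*h - 35*h/2 - 105*sqrt(2)/2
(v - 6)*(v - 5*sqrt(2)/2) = v^2 - 6*v - 5*sqrt(2)*v/2 + 15*sqrt(2)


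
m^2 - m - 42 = (m - 7)*(m + 6)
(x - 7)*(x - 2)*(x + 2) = x^3 - 7*x^2 - 4*x + 28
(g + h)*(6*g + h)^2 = 36*g^3 + 48*g^2*h + 13*g*h^2 + h^3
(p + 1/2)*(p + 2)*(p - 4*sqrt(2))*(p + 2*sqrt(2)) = p^4 - 2*sqrt(2)*p^3 + 5*p^3/2 - 15*p^2 - 5*sqrt(2)*p^2 - 40*p - 2*sqrt(2)*p - 16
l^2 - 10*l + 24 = (l - 6)*(l - 4)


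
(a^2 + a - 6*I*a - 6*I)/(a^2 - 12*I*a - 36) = (a + 1)/(a - 6*I)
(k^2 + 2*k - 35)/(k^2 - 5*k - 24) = (-k^2 - 2*k + 35)/(-k^2 + 5*k + 24)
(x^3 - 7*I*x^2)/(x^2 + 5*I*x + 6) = x^2*(x - 7*I)/(x^2 + 5*I*x + 6)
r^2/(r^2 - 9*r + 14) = r^2/(r^2 - 9*r + 14)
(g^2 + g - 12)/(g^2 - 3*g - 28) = (g - 3)/(g - 7)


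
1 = 1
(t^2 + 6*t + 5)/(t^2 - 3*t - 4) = (t + 5)/(t - 4)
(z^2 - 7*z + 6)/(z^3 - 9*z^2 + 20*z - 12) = 1/(z - 2)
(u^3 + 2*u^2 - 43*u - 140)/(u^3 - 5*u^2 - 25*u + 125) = (u^2 - 3*u - 28)/(u^2 - 10*u + 25)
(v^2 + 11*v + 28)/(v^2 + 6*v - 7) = (v + 4)/(v - 1)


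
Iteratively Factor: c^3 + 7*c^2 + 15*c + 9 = (c + 3)*(c^2 + 4*c + 3) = (c + 3)^2*(c + 1)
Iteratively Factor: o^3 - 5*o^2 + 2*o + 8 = (o - 4)*(o^2 - o - 2) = (o - 4)*(o - 2)*(o + 1)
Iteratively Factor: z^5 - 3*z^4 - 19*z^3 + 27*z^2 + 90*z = (z)*(z^4 - 3*z^3 - 19*z^2 + 27*z + 90) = z*(z + 2)*(z^3 - 5*z^2 - 9*z + 45) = z*(z - 5)*(z + 2)*(z^2 - 9) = z*(z - 5)*(z - 3)*(z + 2)*(z + 3)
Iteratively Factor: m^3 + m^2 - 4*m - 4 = (m - 2)*(m^2 + 3*m + 2) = (m - 2)*(m + 2)*(m + 1)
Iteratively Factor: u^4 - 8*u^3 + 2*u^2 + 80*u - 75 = (u - 5)*(u^3 - 3*u^2 - 13*u + 15) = (u - 5)*(u - 1)*(u^2 - 2*u - 15) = (u - 5)^2*(u - 1)*(u + 3)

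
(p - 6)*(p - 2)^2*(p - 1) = p^4 - 11*p^3 + 38*p^2 - 52*p + 24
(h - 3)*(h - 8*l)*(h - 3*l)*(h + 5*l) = h^4 - 6*h^3*l - 3*h^3 - 31*h^2*l^2 + 18*h^2*l + 120*h*l^3 + 93*h*l^2 - 360*l^3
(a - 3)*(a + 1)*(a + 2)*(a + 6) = a^4 + 6*a^3 - 7*a^2 - 48*a - 36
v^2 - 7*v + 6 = (v - 6)*(v - 1)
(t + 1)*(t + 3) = t^2 + 4*t + 3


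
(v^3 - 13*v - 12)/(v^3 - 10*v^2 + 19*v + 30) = (v^2 - v - 12)/(v^2 - 11*v + 30)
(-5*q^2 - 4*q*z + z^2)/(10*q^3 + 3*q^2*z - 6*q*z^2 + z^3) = 1/(-2*q + z)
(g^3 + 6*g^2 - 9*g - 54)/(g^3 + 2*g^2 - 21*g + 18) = (g + 3)/(g - 1)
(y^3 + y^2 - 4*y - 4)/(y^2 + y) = y - 4/y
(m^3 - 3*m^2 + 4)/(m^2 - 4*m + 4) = m + 1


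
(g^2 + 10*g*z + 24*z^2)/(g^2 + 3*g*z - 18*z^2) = (-g - 4*z)/(-g + 3*z)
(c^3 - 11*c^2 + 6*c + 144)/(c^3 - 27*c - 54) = (c - 8)/(c + 3)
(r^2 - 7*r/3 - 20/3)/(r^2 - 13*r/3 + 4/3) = (3*r + 5)/(3*r - 1)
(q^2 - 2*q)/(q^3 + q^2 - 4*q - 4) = q/(q^2 + 3*q + 2)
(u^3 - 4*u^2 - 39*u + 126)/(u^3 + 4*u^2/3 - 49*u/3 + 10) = 3*(u^2 - u - 42)/(3*u^2 + 13*u - 10)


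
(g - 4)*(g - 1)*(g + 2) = g^3 - 3*g^2 - 6*g + 8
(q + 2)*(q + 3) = q^2 + 5*q + 6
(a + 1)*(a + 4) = a^2 + 5*a + 4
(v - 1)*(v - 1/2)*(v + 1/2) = v^3 - v^2 - v/4 + 1/4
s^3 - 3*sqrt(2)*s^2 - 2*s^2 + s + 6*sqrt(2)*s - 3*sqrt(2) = (s - 1)^2*(s - 3*sqrt(2))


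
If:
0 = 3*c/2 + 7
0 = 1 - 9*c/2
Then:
No Solution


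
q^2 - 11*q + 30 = (q - 6)*(q - 5)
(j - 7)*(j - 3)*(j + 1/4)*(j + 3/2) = j^4 - 33*j^3/4 + 31*j^2/8 + 33*j + 63/8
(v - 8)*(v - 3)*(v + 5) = v^3 - 6*v^2 - 31*v + 120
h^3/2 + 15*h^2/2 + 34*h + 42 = (h/2 + 1)*(h + 6)*(h + 7)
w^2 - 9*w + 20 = (w - 5)*(w - 4)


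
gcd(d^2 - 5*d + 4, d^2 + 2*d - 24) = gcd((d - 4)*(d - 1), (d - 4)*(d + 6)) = d - 4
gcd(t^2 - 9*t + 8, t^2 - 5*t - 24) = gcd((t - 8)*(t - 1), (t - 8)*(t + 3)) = t - 8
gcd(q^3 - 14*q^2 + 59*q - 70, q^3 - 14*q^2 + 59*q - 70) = q^3 - 14*q^2 + 59*q - 70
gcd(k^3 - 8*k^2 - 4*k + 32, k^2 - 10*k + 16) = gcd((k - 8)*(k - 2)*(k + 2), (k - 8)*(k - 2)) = k^2 - 10*k + 16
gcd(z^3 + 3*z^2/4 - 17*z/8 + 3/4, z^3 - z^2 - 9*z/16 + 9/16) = z - 3/4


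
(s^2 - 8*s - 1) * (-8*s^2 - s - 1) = -8*s^4 + 63*s^3 + 15*s^2 + 9*s + 1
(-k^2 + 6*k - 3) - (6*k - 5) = 2 - k^2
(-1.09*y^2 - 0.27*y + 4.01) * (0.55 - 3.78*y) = 4.1202*y^3 + 0.4211*y^2 - 15.3063*y + 2.2055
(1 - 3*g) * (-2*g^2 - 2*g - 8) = 6*g^3 + 4*g^2 + 22*g - 8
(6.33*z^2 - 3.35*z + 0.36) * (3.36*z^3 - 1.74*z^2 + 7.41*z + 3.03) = 21.2688*z^5 - 22.2702*z^4 + 53.9439*z^3 - 6.27*z^2 - 7.4829*z + 1.0908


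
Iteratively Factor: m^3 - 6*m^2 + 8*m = (m - 2)*(m^2 - 4*m) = m*(m - 2)*(m - 4)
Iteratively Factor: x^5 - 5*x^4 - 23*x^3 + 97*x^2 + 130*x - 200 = (x + 4)*(x^4 - 9*x^3 + 13*x^2 + 45*x - 50) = (x - 5)*(x + 4)*(x^3 - 4*x^2 - 7*x + 10) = (x - 5)*(x + 2)*(x + 4)*(x^2 - 6*x + 5) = (x - 5)*(x - 1)*(x + 2)*(x + 4)*(x - 5)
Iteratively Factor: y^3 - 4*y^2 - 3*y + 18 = (y - 3)*(y^2 - y - 6) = (y - 3)*(y + 2)*(y - 3)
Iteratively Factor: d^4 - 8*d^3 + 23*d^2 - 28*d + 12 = (d - 1)*(d^3 - 7*d^2 + 16*d - 12) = (d - 2)*(d - 1)*(d^2 - 5*d + 6) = (d - 2)^2*(d - 1)*(d - 3)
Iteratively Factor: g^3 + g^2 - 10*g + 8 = (g + 4)*(g^2 - 3*g + 2) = (g - 2)*(g + 4)*(g - 1)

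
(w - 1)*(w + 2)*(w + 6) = w^3 + 7*w^2 + 4*w - 12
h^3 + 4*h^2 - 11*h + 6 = (h - 1)^2*(h + 6)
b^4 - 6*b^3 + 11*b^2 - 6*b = b*(b - 3)*(b - 2)*(b - 1)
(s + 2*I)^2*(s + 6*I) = s^3 + 10*I*s^2 - 28*s - 24*I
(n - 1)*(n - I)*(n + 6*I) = n^3 - n^2 + 5*I*n^2 + 6*n - 5*I*n - 6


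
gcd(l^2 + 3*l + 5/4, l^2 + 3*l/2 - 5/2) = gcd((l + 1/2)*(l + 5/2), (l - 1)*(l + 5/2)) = l + 5/2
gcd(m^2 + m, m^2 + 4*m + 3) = m + 1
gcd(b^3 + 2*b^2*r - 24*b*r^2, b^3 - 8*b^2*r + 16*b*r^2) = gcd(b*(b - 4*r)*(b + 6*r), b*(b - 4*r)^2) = -b^2 + 4*b*r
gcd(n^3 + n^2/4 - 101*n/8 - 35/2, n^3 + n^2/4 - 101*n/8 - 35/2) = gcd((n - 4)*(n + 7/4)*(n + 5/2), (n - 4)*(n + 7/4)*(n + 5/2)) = n^3 + n^2/4 - 101*n/8 - 35/2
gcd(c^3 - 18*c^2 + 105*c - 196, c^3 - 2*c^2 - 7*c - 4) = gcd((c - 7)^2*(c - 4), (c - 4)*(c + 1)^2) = c - 4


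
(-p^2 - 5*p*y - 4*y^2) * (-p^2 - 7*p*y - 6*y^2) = p^4 + 12*p^3*y + 45*p^2*y^2 + 58*p*y^3 + 24*y^4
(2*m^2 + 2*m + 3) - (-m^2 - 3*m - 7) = 3*m^2 + 5*m + 10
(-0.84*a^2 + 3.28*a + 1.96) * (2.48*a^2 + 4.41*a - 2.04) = -2.0832*a^4 + 4.43*a^3 + 21.0392*a^2 + 1.9524*a - 3.9984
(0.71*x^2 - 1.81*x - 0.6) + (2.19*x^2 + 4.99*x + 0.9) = 2.9*x^2 + 3.18*x + 0.3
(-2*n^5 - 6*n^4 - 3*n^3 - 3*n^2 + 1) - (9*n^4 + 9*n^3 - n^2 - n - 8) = -2*n^5 - 15*n^4 - 12*n^3 - 2*n^2 + n + 9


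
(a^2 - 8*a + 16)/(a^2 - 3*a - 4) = (a - 4)/(a + 1)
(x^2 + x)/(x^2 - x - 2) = x/(x - 2)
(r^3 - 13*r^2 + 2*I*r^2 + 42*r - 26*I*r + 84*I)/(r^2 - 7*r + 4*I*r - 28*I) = (r^2 + 2*r*(-3 + I) - 12*I)/(r + 4*I)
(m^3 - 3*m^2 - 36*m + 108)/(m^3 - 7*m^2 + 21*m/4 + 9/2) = 4*(m^2 + 3*m - 18)/(4*m^2 - 4*m - 3)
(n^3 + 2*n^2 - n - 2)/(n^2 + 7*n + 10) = (n^2 - 1)/(n + 5)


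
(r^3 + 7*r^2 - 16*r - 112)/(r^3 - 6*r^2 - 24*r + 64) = (r^2 + 3*r - 28)/(r^2 - 10*r + 16)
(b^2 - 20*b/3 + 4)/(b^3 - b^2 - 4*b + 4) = (b^2 - 20*b/3 + 4)/(b^3 - b^2 - 4*b + 4)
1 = 1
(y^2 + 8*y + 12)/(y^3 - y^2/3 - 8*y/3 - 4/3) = 3*(y^2 + 8*y + 12)/(3*y^3 - y^2 - 8*y - 4)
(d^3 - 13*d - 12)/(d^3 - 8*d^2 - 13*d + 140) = (d^3 - 13*d - 12)/(d^3 - 8*d^2 - 13*d + 140)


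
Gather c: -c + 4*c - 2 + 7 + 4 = 3*c + 9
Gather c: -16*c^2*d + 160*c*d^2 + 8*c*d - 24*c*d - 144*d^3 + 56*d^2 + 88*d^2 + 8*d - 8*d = -16*c^2*d + c*(160*d^2 - 16*d) - 144*d^3 + 144*d^2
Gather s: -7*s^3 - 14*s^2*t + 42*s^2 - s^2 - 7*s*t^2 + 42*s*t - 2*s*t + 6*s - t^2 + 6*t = -7*s^3 + s^2*(41 - 14*t) + s*(-7*t^2 + 40*t + 6) - t^2 + 6*t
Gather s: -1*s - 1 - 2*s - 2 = -3*s - 3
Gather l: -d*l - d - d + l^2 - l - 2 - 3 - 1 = -2*d + l^2 + l*(-d - 1) - 6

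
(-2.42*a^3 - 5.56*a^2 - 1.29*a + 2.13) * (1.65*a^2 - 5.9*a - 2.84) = -3.993*a^5 + 5.104*a^4 + 37.5483*a^3 + 26.9159*a^2 - 8.9034*a - 6.0492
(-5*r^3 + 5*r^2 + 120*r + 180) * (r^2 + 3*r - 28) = -5*r^5 - 10*r^4 + 275*r^3 + 400*r^2 - 2820*r - 5040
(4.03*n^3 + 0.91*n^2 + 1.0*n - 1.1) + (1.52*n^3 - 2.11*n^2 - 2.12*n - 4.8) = 5.55*n^3 - 1.2*n^2 - 1.12*n - 5.9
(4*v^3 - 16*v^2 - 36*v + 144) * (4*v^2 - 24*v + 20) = 16*v^5 - 160*v^4 + 320*v^3 + 1120*v^2 - 4176*v + 2880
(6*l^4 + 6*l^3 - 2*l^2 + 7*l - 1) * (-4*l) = -24*l^5 - 24*l^4 + 8*l^3 - 28*l^2 + 4*l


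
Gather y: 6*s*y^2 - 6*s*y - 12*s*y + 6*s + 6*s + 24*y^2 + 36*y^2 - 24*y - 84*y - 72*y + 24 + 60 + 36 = 12*s + y^2*(6*s + 60) + y*(-18*s - 180) + 120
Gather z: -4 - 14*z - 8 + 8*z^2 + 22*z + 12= 8*z^2 + 8*z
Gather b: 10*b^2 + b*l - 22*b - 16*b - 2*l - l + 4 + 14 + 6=10*b^2 + b*(l - 38) - 3*l + 24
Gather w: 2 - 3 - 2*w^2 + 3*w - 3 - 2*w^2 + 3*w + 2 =-4*w^2 + 6*w - 2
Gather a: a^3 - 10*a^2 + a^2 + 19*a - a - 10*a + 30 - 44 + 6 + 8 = a^3 - 9*a^2 + 8*a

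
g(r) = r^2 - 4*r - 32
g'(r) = 2*r - 4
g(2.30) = -35.91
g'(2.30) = 0.60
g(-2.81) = -12.86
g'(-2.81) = -9.62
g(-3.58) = -4.86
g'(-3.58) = -11.16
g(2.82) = -35.33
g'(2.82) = 1.64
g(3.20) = -34.56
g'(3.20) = 2.40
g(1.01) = -35.02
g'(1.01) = -1.98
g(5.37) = -24.64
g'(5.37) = 6.74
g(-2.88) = -12.19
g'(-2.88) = -9.76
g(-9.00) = 85.00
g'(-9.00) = -22.00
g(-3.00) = -11.00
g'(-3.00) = -10.00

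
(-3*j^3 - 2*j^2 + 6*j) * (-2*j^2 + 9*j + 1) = 6*j^5 - 23*j^4 - 33*j^3 + 52*j^2 + 6*j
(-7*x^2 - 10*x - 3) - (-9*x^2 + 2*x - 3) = 2*x^2 - 12*x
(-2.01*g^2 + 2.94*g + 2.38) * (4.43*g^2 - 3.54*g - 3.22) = -8.9043*g^4 + 20.1396*g^3 + 6.608*g^2 - 17.892*g - 7.6636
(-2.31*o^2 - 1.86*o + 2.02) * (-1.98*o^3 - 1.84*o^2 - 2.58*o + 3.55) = 4.5738*o^5 + 7.9332*o^4 + 5.3826*o^3 - 7.1185*o^2 - 11.8146*o + 7.171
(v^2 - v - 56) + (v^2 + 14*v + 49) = 2*v^2 + 13*v - 7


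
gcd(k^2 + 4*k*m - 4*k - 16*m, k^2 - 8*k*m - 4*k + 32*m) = k - 4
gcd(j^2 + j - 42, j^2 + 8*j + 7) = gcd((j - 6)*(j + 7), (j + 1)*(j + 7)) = j + 7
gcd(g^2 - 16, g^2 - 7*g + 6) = 1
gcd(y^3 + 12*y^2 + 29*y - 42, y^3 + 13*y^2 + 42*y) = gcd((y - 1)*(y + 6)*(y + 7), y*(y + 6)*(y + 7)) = y^2 + 13*y + 42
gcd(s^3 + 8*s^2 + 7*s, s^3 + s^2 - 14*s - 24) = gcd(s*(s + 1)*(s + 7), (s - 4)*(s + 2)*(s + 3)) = 1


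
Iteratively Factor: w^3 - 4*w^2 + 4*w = (w - 2)*(w^2 - 2*w) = w*(w - 2)*(w - 2)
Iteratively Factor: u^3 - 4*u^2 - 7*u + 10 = (u - 1)*(u^2 - 3*u - 10) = (u - 1)*(u + 2)*(u - 5)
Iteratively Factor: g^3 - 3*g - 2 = (g - 2)*(g^2 + 2*g + 1) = (g - 2)*(g + 1)*(g + 1)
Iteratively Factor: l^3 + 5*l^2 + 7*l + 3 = (l + 1)*(l^2 + 4*l + 3) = (l + 1)*(l + 3)*(l + 1)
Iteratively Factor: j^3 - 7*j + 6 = (j - 2)*(j^2 + 2*j - 3) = (j - 2)*(j - 1)*(j + 3)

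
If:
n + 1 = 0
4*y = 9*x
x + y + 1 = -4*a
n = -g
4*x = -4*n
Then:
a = -17/16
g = 1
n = -1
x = 1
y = 9/4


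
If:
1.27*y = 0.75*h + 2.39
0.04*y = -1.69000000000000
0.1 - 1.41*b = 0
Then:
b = 0.07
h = -74.73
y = -42.25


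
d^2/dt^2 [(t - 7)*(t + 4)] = 2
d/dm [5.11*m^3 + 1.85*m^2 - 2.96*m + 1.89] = 15.33*m^2 + 3.7*m - 2.96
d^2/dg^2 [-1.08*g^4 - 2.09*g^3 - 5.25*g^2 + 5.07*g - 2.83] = -12.96*g^2 - 12.54*g - 10.5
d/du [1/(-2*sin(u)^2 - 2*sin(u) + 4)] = (2*sin(u) + 1)*cos(u)/(2*(sin(u)^2 + sin(u) - 2)^2)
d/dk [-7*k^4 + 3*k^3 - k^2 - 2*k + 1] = -28*k^3 + 9*k^2 - 2*k - 2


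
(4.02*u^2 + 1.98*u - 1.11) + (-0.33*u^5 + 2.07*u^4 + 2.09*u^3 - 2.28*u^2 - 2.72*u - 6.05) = -0.33*u^5 + 2.07*u^4 + 2.09*u^3 + 1.74*u^2 - 0.74*u - 7.16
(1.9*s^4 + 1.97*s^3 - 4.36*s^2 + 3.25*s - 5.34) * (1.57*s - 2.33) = 2.983*s^5 - 1.3341*s^4 - 11.4353*s^3 + 15.2613*s^2 - 15.9563*s + 12.4422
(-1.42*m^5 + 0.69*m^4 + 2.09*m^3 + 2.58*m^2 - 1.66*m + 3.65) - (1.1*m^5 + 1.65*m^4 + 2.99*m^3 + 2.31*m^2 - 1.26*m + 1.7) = -2.52*m^5 - 0.96*m^4 - 0.9*m^3 + 0.27*m^2 - 0.4*m + 1.95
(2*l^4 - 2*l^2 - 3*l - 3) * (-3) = -6*l^4 + 6*l^2 + 9*l + 9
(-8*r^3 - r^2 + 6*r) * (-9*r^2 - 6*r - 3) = 72*r^5 + 57*r^4 - 24*r^3 - 33*r^2 - 18*r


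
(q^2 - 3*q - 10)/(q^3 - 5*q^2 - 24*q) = (-q^2 + 3*q + 10)/(q*(-q^2 + 5*q + 24))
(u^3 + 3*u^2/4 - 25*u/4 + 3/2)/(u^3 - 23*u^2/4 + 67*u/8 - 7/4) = 2*(u + 3)/(2*u - 7)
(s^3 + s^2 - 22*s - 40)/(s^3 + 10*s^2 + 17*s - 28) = (s^2 - 3*s - 10)/(s^2 + 6*s - 7)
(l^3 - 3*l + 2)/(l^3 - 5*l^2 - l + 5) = (l^2 + l - 2)/(l^2 - 4*l - 5)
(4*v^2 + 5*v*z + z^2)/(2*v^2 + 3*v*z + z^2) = (4*v + z)/(2*v + z)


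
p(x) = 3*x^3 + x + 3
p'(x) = 9*x^2 + 1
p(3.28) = 112.14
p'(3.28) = 97.83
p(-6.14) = -697.57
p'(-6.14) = 340.30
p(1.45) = 13.60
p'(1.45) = 19.92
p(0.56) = 4.09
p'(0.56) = 3.82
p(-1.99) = -22.63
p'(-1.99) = 36.64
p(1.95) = 27.19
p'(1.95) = 35.22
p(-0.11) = 2.89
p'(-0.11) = 1.11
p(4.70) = 319.17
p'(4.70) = 199.81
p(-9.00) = -2193.00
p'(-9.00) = 730.00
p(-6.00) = -651.00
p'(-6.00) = 325.00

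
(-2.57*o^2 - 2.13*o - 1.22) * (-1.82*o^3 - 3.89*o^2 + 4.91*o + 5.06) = 4.6774*o^5 + 13.8739*o^4 - 2.1126*o^3 - 18.7167*o^2 - 16.768*o - 6.1732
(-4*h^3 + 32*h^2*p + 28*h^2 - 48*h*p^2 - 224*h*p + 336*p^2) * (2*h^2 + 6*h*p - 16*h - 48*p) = -8*h^5 + 40*h^4*p + 120*h^4 + 96*h^3*p^2 - 600*h^3*p - 448*h^3 - 288*h^2*p^3 - 1440*h^2*p^2 + 2240*h^2*p + 4320*h*p^3 + 5376*h*p^2 - 16128*p^3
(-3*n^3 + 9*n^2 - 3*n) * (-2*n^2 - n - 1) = 6*n^5 - 15*n^4 - 6*n^2 + 3*n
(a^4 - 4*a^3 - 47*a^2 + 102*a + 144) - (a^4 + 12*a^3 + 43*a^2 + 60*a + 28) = -16*a^3 - 90*a^2 + 42*a + 116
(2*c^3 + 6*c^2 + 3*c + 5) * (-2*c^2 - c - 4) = -4*c^5 - 14*c^4 - 20*c^3 - 37*c^2 - 17*c - 20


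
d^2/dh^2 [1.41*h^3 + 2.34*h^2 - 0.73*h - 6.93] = 8.46*h + 4.68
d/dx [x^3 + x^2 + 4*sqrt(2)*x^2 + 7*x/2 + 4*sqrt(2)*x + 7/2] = 3*x^2 + 2*x + 8*sqrt(2)*x + 7/2 + 4*sqrt(2)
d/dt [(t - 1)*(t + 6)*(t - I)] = 3*t^2 + 2*t*(5 - I) - 6 - 5*I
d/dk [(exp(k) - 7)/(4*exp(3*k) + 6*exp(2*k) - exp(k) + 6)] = (-(exp(k) - 7)*(12*exp(2*k) + 12*exp(k) - 1) + 4*exp(3*k) + 6*exp(2*k) - exp(k) + 6)*exp(k)/(4*exp(3*k) + 6*exp(2*k) - exp(k) + 6)^2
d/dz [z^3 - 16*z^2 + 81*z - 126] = 3*z^2 - 32*z + 81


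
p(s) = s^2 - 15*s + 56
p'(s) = 2*s - 15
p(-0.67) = 66.50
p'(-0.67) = -16.34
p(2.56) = 24.15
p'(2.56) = -9.88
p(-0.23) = 59.50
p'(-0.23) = -15.46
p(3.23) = 17.98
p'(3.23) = -8.54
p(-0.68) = 66.66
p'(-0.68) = -16.36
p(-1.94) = 88.86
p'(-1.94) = -18.88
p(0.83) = 44.24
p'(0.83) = -13.34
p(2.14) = 28.48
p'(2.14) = -10.72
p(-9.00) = 272.00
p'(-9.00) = -33.00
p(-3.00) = 110.00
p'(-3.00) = -21.00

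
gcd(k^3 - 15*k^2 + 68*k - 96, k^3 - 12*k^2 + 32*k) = k^2 - 12*k + 32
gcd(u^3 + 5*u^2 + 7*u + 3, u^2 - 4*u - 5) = u + 1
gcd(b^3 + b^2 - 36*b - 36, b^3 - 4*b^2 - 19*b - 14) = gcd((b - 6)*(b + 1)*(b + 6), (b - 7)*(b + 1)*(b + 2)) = b + 1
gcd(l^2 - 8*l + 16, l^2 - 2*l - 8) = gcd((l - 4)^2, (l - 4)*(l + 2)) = l - 4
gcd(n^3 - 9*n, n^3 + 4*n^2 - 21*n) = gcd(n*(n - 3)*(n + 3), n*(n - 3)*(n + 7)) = n^2 - 3*n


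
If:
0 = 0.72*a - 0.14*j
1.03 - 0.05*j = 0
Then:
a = 4.01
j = 20.60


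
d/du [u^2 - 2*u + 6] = 2*u - 2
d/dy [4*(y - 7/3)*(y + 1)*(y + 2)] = 12*y^2 + 16*y/3 - 20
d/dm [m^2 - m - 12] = 2*m - 1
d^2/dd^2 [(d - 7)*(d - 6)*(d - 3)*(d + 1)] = 12*d^2 - 90*d + 130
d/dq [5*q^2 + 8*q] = 10*q + 8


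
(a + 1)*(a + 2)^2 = a^3 + 5*a^2 + 8*a + 4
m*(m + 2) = m^2 + 2*m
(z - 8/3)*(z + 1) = z^2 - 5*z/3 - 8/3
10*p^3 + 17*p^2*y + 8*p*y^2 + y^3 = (p + y)*(2*p + y)*(5*p + y)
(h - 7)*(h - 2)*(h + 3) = h^3 - 6*h^2 - 13*h + 42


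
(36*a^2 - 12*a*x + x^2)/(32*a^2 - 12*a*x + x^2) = (36*a^2 - 12*a*x + x^2)/(32*a^2 - 12*a*x + x^2)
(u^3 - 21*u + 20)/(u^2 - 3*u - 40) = (u^2 - 5*u + 4)/(u - 8)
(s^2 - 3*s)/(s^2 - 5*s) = (s - 3)/(s - 5)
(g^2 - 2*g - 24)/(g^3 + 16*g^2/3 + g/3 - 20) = 3*(g - 6)/(3*g^2 + 4*g - 15)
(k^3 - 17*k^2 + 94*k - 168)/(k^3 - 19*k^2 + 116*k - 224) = (k - 6)/(k - 8)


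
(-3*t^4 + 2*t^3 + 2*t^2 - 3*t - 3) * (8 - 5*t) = 15*t^5 - 34*t^4 + 6*t^3 + 31*t^2 - 9*t - 24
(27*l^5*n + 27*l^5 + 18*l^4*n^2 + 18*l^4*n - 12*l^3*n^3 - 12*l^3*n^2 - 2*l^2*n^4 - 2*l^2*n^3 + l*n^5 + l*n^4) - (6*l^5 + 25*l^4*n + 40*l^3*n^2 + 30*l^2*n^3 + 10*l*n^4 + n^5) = 27*l^5*n + 21*l^5 + 18*l^4*n^2 - 7*l^4*n - 12*l^3*n^3 - 52*l^3*n^2 - 2*l^2*n^4 - 32*l^2*n^3 + l*n^5 - 9*l*n^4 - n^5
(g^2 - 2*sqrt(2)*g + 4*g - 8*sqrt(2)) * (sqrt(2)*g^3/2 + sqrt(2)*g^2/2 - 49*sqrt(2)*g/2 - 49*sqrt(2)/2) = sqrt(2)*g^5/2 - 2*g^4 + 5*sqrt(2)*g^4/2 - 45*sqrt(2)*g^3/2 - 10*g^3 - 245*sqrt(2)*g^2/2 + 90*g^2 - 98*sqrt(2)*g + 490*g + 392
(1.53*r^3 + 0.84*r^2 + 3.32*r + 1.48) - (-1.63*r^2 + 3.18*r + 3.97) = 1.53*r^3 + 2.47*r^2 + 0.14*r - 2.49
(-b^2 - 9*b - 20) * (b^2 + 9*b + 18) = -b^4 - 18*b^3 - 119*b^2 - 342*b - 360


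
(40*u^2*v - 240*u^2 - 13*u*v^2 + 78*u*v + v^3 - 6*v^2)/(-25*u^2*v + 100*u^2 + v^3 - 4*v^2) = (-8*u*v + 48*u + v^2 - 6*v)/(5*u*v - 20*u + v^2 - 4*v)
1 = 1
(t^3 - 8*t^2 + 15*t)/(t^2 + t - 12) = t*(t - 5)/(t + 4)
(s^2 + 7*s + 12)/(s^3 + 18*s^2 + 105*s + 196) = (s + 3)/(s^2 + 14*s + 49)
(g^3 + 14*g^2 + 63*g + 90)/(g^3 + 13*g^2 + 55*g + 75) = (g + 6)/(g + 5)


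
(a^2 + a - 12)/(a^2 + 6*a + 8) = (a - 3)/(a + 2)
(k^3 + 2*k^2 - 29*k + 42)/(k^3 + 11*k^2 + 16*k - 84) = (k - 3)/(k + 6)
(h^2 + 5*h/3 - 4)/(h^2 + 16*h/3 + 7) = (3*h - 4)/(3*h + 7)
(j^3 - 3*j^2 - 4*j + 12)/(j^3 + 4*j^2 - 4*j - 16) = (j - 3)/(j + 4)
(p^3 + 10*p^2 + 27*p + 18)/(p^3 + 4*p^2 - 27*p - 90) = (p + 1)/(p - 5)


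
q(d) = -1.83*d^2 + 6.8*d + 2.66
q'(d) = 6.8 - 3.66*d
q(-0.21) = 1.15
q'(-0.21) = 7.57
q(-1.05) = -6.50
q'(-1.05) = 10.64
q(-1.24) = -8.59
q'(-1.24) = 11.34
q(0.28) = 4.42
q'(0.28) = 5.78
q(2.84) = 7.21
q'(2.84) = -3.59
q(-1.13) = -7.36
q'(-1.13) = 10.94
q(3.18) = 5.78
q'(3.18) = -4.84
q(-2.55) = -26.58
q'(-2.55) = 16.13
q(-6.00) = -104.02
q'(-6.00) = 28.76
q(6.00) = -22.42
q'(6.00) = -15.16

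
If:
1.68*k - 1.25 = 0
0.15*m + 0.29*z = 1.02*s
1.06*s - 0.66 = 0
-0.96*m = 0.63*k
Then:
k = 0.74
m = -0.49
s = 0.62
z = 2.44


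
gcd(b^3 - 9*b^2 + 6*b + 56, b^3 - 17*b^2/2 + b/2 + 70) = b^2 - 11*b + 28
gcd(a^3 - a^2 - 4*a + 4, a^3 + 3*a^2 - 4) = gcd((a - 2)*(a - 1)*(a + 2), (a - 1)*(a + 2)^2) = a^2 + a - 2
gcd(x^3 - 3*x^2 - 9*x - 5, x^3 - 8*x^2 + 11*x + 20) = x^2 - 4*x - 5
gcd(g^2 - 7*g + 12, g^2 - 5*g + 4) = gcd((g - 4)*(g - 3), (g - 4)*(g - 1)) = g - 4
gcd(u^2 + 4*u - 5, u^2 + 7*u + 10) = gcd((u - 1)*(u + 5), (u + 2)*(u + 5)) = u + 5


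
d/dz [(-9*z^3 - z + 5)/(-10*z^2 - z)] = (90*z^4 + 18*z^3 - 10*z^2 + 100*z + 5)/(z^2*(100*z^2 + 20*z + 1))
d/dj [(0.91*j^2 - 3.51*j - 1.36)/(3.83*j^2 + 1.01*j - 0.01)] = (14.3624*j^2 + 10.3994*j + 1.4087)/(14.6689*j^4 + 7.7366*j^3 + 0.9435*j^2 - 0.0202*j + 0.0001)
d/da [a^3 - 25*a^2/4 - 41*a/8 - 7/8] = 3*a^2 - 25*a/2 - 41/8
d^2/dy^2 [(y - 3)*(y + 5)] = 2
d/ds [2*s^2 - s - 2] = 4*s - 1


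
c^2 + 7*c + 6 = (c + 1)*(c + 6)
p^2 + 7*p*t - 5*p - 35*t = (p - 5)*(p + 7*t)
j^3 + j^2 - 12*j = j*(j - 3)*(j + 4)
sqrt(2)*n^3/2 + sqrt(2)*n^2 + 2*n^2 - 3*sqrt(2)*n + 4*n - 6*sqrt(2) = (n - sqrt(2))*(n + 3*sqrt(2))*(sqrt(2)*n/2 + sqrt(2))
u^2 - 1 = (u - 1)*(u + 1)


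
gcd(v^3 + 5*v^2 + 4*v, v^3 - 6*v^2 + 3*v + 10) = v + 1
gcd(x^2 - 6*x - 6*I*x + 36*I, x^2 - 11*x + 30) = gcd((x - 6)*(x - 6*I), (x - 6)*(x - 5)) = x - 6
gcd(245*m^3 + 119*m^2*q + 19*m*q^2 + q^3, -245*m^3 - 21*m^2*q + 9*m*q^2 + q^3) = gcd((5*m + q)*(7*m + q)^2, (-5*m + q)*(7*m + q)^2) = 49*m^2 + 14*m*q + q^2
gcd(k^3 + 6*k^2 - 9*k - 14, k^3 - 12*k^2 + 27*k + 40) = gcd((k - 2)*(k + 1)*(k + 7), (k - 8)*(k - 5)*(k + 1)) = k + 1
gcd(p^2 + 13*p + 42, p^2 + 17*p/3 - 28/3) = p + 7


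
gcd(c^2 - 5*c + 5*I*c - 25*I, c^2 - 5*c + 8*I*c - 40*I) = c - 5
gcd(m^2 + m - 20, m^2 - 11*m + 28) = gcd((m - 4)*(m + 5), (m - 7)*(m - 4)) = m - 4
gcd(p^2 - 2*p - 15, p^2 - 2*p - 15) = p^2 - 2*p - 15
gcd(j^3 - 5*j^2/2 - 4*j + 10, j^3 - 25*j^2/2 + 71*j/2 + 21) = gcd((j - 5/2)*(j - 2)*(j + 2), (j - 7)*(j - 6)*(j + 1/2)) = 1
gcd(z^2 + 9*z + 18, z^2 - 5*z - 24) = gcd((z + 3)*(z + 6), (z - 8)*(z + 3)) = z + 3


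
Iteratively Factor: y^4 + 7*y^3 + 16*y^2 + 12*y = (y + 2)*(y^3 + 5*y^2 + 6*y) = y*(y + 2)*(y^2 + 5*y + 6) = y*(y + 2)^2*(y + 3)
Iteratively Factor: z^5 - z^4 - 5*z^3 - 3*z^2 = (z + 1)*(z^4 - 2*z^3 - 3*z^2) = (z - 3)*(z + 1)*(z^3 + z^2) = z*(z - 3)*(z + 1)*(z^2 + z) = z^2*(z - 3)*(z + 1)*(z + 1)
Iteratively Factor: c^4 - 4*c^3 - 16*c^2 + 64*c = (c)*(c^3 - 4*c^2 - 16*c + 64) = c*(c - 4)*(c^2 - 16) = c*(c - 4)^2*(c + 4)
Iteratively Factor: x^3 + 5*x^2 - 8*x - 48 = (x - 3)*(x^2 + 8*x + 16) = (x - 3)*(x + 4)*(x + 4)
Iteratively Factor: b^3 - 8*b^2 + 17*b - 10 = (b - 5)*(b^2 - 3*b + 2) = (b - 5)*(b - 1)*(b - 2)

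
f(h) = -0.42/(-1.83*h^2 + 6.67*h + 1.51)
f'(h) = -0.42*(3.66*h - 6.67)/(-1.83*h^2 + 6.67*h + 1.51)^2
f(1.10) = -0.06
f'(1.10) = 0.03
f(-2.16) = 0.02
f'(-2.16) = 0.01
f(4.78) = 0.05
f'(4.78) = -0.06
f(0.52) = -0.09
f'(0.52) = 0.10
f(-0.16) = -1.06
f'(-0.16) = 19.44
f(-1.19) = 0.05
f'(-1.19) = 0.06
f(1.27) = -0.06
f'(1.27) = 0.02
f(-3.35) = 0.01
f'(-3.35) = 0.00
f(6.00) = 0.02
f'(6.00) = -0.01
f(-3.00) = 0.01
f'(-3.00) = 0.01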